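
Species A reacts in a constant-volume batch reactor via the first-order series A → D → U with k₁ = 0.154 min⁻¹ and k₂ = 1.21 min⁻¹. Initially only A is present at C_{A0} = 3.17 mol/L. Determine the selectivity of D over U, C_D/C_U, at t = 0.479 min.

The intermediate concentration in a first-order A→B→C sequence is C_D = k₁C_{A0}(e^(−k₁t) − e^(−k₂t))/(k₂−k₁).
e^(−k₁t) = e^(−0.154×0.479) = e^(−0.07377) = 0.9289; e^(−k₂t) = e^(−0.5796) = 0.5601.
C_D = 0.154×3.17/(1.21−0.154) × (0.9289−0.5601) = 0.4623×0.3688 = 0.1705 mol/L.
C_A = C_{A0}e^(−k₁t) = 2.945 mol/L, so C_U = C_{A0}−C_A−C_D = 0.05495 mol/L; C_D/C_U = 3.10.

3.10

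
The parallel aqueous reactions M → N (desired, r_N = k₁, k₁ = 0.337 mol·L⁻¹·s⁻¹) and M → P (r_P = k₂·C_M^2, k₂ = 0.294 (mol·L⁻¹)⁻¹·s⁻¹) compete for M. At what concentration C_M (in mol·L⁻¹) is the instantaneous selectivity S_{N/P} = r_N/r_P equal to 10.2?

0.335 mol·L⁻¹

S_{N/P} = (k₁/k₂)·C_M^-2 ⇒ C_M = (S·k₂/k₁)^(-0.5).
= (10.2×0.294/0.337)^(-0.5) = (8.899)^(-0.5) = 0.335 mol·L⁻¹.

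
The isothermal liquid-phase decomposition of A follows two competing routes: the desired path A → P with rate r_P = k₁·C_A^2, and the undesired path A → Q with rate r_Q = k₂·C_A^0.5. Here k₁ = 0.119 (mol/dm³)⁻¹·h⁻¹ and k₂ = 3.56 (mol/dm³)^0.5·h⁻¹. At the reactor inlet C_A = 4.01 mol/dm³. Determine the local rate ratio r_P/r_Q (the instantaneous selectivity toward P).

0.268

S_{P/Q} = r_P/r_Q = (k₁·C_A^2)/(k₂·C_A^0.5) = (k₁/k₂)·C_A^1.5.
= (0.119×4.010^2) / (3.56×4.010^0.5) = 1.914/7.129 = 0.268.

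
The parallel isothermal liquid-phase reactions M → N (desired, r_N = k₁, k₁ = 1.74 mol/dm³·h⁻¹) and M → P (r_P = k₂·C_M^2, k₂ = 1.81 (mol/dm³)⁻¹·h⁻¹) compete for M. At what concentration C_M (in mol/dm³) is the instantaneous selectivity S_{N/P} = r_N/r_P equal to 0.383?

S_{N/P} = (k₁/k₂)·C_M^-2 ⇒ C_M = (S·k₂/k₁)^(-0.5).
= (0.383×1.81/1.74)^(-0.5) = (0.3984)^(-0.5) = 1.58 mol/dm³.

1.58 mol/dm³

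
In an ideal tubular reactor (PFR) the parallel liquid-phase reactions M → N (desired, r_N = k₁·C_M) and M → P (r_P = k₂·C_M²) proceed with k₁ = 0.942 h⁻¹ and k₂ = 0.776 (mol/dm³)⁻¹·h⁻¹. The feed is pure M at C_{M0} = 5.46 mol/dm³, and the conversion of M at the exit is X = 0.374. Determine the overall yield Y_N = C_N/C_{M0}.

0.0812

C_M = C_{M0}(1−X) = 3.418 mol/dm³.
Along a PFR/batch, dC_N/dC_M = −r_N/(r_N+r_P) = −k₁/(k₁+k₂·C_M).
Integrating from C_{M0} to C_M: C_N = (0.942/0.776)·ln[(0.942+0.776·5.46)/(0.942+0.776·3.42)] = 1.214·ln(5.179/3.594) = 0.4434 mol/dm³.
Y_N = C_N/C_{M0} = 0.4434/5.46 = 0.0812.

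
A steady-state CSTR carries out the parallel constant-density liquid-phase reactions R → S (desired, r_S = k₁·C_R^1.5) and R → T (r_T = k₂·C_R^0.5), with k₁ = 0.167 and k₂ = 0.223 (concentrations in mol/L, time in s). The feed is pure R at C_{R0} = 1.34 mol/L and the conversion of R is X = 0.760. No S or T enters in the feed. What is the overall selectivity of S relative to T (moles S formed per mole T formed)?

Exit C_R = C_{R0}(1−X) = 1.34×0.240 = 0.3216 mol/L.
In a CSTR the entire volume is at exit conditions, so r_S = 0.167×0.3216^1.5 = 0.03046 and r_T = 0.223×0.3216^0.5 = 0.1265.
Overall selectivity = C_S/C_T = r_Sτ/(r_Tτ) = r_S/r_T = 0.241.

0.241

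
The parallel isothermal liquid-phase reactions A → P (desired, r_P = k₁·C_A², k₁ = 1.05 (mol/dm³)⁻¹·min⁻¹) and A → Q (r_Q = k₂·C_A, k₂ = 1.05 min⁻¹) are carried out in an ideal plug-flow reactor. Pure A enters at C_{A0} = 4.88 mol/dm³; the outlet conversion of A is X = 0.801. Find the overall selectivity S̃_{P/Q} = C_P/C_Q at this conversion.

C_A = C_{A0}(1−X) = 0.9711 mol/dm³.
Along a PFR/batch, dC_Q/dC_A = −r_Q/(r_P+r_Q) = −k₂/(k₂+k₁·C_A).
Integrating from C_{A0} to C_A: C_Q = (1.05/1.05)·ln[(1.05+1.05·4.88)/(1.05+1.05·0.971)] = 1.000·ln(6.174/2.070) = 1.093 mol/dm³.
Then C_P = (C_{A0}−C_A) − C_Q = 3.909 − 1.093 = 2.816 mol/dm³.
S̃_{P/Q} = C_P/C_Q = 2.816/1.093 = 2.58.

2.58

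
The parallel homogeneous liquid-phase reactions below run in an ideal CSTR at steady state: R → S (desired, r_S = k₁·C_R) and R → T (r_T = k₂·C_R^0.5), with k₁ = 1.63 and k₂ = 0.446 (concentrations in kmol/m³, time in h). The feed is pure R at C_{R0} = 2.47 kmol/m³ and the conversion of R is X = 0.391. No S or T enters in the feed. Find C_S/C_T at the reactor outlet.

Exit C_R = C_{R0}(1−X) = 2.47×0.609 = 1.504 kmol/m³.
A CSTR operates uniformly at the exit composition, giving r_S = 2.452 and r_T = 0.5470 (each k·C_R^n at C_R = 1.504).
Overall selectivity = C_S/C_T = r_Sτ/(r_Tτ) = r_S/r_T = 4.48.

4.48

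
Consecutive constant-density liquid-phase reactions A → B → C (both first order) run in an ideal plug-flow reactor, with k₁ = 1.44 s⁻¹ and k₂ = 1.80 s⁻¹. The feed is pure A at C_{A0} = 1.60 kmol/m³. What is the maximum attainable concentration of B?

0.524 kmol/m³

For a first-order series the maximum intermediate yield is C_{B,max}/C_{A0} = (k₁/k₂)^[k₂/(k₂−k₁)].
= (1.44/1.80)^(1.80/(1.80−1.44)) = (0.8000)^(5.000) = 0.3277.
C_{B,max} = 0.3277×1.60 = 0.524 kmol/m³.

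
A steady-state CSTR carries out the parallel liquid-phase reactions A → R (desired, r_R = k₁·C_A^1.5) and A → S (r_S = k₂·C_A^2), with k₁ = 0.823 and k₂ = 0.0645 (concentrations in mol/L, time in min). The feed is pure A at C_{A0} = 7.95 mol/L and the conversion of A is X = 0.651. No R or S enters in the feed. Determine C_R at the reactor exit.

Exit C_A = C_{A0}(1−X) = 7.95×0.349 = 2.775 mol/L.
In a CSTR the entire volume is at exit conditions, so r_R = 0.823×2.775^1.5 = 3.804 and r_S = 0.0645×2.775^2 = 0.4965.
Fraction of consumed A going to R: r_R/(r_R+r_S) = 0.8845.
C_R = 0.8845·C_{A0}·X = 0.8845×7.95×0.651 = 4.58 mol/L.

4.58 mol/L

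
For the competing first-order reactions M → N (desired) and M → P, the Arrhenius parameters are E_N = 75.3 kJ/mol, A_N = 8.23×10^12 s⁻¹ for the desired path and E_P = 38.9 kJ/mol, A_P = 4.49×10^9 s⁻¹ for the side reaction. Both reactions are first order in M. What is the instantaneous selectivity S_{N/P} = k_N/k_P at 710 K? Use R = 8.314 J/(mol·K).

3.85

Since both paths have the same order in M, the concentration cancels and S_{N/P} = k_N/k_P = (A_N/A_P)·exp[(E_P−E_N)/(RT)].
(E_P−E_N)/(RT) = (38.9−75.3)×10³/(8.314×710) = -36400/5903 = -6.166.
k_N/k_P = (8.23×10^12/4.49×10^9)·exp(-6.166) = 1833 × 0.002099 = 3.85.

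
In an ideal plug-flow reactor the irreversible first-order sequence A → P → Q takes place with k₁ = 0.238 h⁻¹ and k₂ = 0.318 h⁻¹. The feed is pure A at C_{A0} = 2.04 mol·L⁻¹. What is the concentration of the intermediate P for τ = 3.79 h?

0.644 mol·L⁻¹

For first-order series with pure A initially, C_P(τ) = k₁C_{A0}/(k₂−k₁)·(e^(−k₁τ) − e^(−k₂τ)).
e^(−k₁τ) = e^(−0.238×3.79) = e^(−0.9020) = 0.4057; e^(−k₂τ) = e^(−1.205) = 0.2996.
C_P = 0.238×2.04/(0.318−0.238) × (0.4057−0.2996) = 6.069×0.1061 = 0.6441 mol·L⁻¹.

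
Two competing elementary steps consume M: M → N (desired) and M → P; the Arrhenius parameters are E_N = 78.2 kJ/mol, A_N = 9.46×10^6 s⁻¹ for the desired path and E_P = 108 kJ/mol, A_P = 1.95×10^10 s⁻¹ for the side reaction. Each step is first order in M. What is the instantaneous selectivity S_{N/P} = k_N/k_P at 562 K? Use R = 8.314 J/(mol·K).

0.286

Since both paths have the same order in M, the concentration cancels and S_{N/P} = k_N/k_P = (A_N/A_P)·exp[(E_P−E_N)/(RT)].
(E_P−E_N)/(RT) = (108−78.2)×10³/(8.314×562) = 29800/4672 = 6.378.
k_N/k_P = (9.46×10^6/1.95×10^10)·exp(6.378) = 4.851×10^-4 × 588.6 = 0.286.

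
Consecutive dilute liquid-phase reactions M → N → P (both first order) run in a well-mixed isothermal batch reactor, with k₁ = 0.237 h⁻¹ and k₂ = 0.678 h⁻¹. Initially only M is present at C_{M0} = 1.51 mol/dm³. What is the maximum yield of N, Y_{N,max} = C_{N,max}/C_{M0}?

At the optimum, C_{N,max}/C_{M0} = (k₁/k₂)^[k₂/(k₂−k₁)].
= (0.237/0.678)^(0.678/(0.678−0.237)) = (0.3496)^(1.537) = 0.1987.

0.199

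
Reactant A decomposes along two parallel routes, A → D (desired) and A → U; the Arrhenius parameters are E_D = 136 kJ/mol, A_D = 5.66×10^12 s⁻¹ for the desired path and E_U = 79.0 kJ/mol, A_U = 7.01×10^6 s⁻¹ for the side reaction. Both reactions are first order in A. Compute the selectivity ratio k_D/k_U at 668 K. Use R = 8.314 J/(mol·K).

28.2

Since both paths have the same order in A, the concentration cancels and S_{D/U} = k_D/k_U = (A_D/A_U)·exp[(E_U−E_D)/(RT)].
(E_U−E_D)/(RT) = (79.0−136)×10³/(8.314×668) = -57000/5554 = -10.26.
k_D/k_U = (5.66×10^12/7.01×10^6)·exp(-10.26) = 8.074×10^5 × 3.489×10^-5 = 28.2.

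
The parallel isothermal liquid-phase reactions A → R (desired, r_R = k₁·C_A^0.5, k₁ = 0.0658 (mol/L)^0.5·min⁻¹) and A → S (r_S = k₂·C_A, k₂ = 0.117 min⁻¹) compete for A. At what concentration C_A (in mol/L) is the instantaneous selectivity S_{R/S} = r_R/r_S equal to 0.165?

11.6 mol/L

S_{R/S} = (k₁/k₂)·C_A^-0.5 ⇒ C_A = (S·k₂/k₁)^(-2).
= (0.165×0.117/0.0658)^(-2) = (0.2934)^(-2) = 11.6 mol/L.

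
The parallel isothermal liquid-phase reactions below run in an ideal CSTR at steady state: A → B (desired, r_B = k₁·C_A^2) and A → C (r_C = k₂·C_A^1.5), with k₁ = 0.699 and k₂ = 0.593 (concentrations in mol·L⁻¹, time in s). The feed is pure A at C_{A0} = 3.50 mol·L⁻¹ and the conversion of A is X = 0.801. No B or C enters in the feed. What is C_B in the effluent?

1.39 mol·L⁻¹

Exit C_A = C_{A0}(1−X) = 3.50×0.199 = 0.6965 mol·L⁻¹.
In a CSTR the entire volume is at exit conditions, so r_B = 0.699×0.6965^2 = 0.3391 and r_C = 0.593×0.6965^1.5 = 0.3447.
Fraction of consumed A going to B: r_B/(r_B+r_C) = 0.4959.
C_B = 0.4959·C_{A0}·X = 0.4959×3.50×0.801 = 1.39 mol·L⁻¹.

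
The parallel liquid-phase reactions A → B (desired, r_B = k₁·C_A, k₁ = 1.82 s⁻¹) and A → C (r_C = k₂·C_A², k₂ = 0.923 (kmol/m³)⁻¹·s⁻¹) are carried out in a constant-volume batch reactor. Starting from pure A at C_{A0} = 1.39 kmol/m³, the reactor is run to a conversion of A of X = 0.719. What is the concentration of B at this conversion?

0.696 kmol/m³

C_A = C_{A0}(1−X) = 0.3906 kmol/m³.
Along a PFR/batch, dC_B/dC_A = −r_B/(r_B+r_C) = −k₁/(k₁+k₂·C_A).
Integrating from C_{A0} to C_A: C_B = (1.82/0.923)·ln[(1.82+0.923·1.39)/(1.82+0.923·0.391)] = 1.972·ln(3.103/2.181) = 0.6957 kmol/m³.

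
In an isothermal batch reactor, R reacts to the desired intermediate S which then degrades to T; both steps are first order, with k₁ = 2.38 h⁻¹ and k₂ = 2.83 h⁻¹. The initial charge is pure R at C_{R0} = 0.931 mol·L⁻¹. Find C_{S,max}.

At the optimum, C_{S,max}/C_{R0} = (k₁/k₂)^[k₂/(k₂−k₁)].
= (2.38/2.83)^(2.83/(2.83−2.38)) = (0.8410)^(6.289) = 0.3365.
C_{S,max} = 0.3365×0.931 = 0.313 mol·L⁻¹.

0.313 mol·L⁻¹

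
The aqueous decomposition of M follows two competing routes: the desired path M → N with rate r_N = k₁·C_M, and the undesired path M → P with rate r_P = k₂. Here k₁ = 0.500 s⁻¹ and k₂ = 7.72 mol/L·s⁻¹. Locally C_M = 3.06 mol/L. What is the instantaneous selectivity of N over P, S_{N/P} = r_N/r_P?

S_{N/P} = r_N/r_P = (k₁·C_M)/(k₂) = (k₁/k₂)·C_M.
= (0.500×3.060) / (7.72) = 1.530/7.720 = 0.198.

0.198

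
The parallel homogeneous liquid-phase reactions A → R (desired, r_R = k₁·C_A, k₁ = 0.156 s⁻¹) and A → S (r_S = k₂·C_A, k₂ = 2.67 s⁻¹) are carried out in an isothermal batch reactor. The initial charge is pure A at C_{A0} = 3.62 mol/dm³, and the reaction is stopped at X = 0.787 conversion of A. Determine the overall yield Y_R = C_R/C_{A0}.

0.0434

C_A = C_{A0}(1−X) = 0.7711 mol/dm³.
Both paths are first order in A, so the instantaneous fraction to R is constant: dC_R/d(−C_A) = k₁/(k₁+k₂) = 0.05520.
C_R = 0.05520·(C_{A0}−C_A) = 0.05520×2.849 = 0.157 mol/dm³.
Y_R = C_R/C_{A0} = 0.1573/3.62 = 0.0434.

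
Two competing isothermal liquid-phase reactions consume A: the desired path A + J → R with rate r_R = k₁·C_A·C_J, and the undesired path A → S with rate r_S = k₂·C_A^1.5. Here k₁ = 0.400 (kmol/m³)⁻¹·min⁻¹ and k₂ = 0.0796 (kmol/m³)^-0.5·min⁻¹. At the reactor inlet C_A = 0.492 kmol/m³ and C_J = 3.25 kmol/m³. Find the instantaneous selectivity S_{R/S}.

S_{R/S} = r_R/r_S = (k₁·C_A·C_J)/(k₂·C_A^1.5) = (k₁/k₂)·C_A^-0.5·C_J.
= (0.400×0.4920×3.250) / (0.0796×0.4920^1.5) = 0.6396/0.02747 = 23.3.

23.3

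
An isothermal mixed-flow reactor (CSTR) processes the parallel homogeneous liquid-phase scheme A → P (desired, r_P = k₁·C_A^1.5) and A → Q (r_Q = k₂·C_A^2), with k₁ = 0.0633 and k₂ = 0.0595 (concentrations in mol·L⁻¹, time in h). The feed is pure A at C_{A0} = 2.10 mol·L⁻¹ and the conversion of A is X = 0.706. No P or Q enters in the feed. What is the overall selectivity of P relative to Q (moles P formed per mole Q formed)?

1.35

Exit C_A = C_{A0}(1−X) = 2.10×0.294 = 0.6174 mol·L⁻¹.
In a CSTR the entire volume is at exit conditions, so r_P = 0.0633×0.6174^1.5 = 0.03071 and r_Q = 0.0595×0.6174^2 = 0.02268.
Overall selectivity = C_P/C_Q = r_Pτ/(r_Qτ) = r_P/r_Q = 1.35.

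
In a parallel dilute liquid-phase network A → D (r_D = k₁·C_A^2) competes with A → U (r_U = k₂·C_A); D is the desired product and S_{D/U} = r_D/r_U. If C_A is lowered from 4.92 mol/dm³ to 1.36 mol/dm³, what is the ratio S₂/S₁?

S_{D/U} = (k₁/k₂)·C_A, so S₂/S₁ = (C_{A,2}/C_{A,1}).
= 1.36/4.92 = 0.276.
Selectivity toward D falls as C_A falls — high-concentration operation is favoured.

0.276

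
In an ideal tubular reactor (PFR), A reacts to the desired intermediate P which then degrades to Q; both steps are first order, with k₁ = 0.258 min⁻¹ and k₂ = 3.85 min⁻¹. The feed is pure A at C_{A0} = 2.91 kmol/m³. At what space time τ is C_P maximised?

The intermediate peaks when r₁ = r₂, i.e. k₁e^(−k₁τ) = k₂e^(−k₂τ), giving τ_opt = ln(k₂/k₁)/(k₂−k₁).
= ln(3.85/0.258)/(3.85−0.258) = ln(14.92)/3.592 = 2.703/3.592 = 0.752 min.

0.752 min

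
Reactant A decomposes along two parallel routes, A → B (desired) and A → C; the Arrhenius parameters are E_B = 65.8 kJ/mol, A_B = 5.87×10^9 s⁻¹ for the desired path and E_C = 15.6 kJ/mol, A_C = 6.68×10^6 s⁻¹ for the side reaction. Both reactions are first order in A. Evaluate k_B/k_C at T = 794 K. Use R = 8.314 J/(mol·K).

Since both paths have the same order in A, the concentration cancels and S_{B/C} = k_B/k_C = (A_B/A_C)·exp[(E_C−E_B)/(RT)].
(E_C−E_B)/(RT) = (15.6−65.8)×10³/(8.314×794) = -50200/6601 = -7.605.
k_B/k_C = (5.87×10^9/6.68×10^6)·exp(-7.605) = 878.7 × 4.982×10^-4 = 0.438.

0.438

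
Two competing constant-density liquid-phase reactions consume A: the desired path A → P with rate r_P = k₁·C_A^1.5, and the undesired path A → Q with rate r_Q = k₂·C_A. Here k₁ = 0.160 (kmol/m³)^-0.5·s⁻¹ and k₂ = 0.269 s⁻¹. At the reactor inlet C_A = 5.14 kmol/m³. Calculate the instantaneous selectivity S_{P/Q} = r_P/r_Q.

1.35

S_{P/Q} = r_P/r_Q = (k₁·C_A^1.5)/(k₂·C_A) = (k₁/k₂)·C_A^0.5.
= (0.160×5.140^1.5) / (0.269×5.140) = 1.865/1.383 = 1.35.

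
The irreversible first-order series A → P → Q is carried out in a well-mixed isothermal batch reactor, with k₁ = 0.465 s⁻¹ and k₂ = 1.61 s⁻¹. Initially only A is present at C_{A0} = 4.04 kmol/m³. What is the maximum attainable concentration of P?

Evaluating C_P at t_opt = ln(k₂/k₁)/(k₂−k₁) gives C_{P,max}/C_{A0} = (k₁/k₂)^[k₂/(k₂−k₁)].
= (0.465/1.61)^(1.61/(1.61−0.465)) = (0.2888)^(1.406) = 0.1744.
C_{P,max} = 0.1744×4.04 = 0.705 kmol/m³.

0.705 kmol/m³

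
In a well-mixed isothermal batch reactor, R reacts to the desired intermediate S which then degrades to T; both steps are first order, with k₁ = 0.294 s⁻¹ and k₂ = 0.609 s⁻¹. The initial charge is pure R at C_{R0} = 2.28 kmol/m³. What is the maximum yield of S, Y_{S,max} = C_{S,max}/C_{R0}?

0.245

Evaluating C_S at t_opt = ln(k₂/k₁)/(k₂−k₁) gives C_{S,max}/C_{R0} = (k₁/k₂)^[k₂/(k₂−k₁)].
= (0.294/0.609)^(0.609/(0.609−0.294)) = (0.4828)^(1.933) = 0.2446.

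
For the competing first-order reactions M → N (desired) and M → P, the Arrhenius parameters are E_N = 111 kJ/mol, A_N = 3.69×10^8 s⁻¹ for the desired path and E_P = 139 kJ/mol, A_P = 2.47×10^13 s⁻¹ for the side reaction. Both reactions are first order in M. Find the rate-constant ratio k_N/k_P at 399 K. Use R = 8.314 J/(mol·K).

Since both paths have the same order in M, the concentration cancels and S_{N/P} = k_N/k_P = (A_N/A_P)·exp[(E_P−E_N)/(RT)].
(E_P−E_N)/(RT) = (139−111)×10³/(8.314×399) = 28000/3317 = 8.441.
k_N/k_P = (3.69×10^8/2.47×10^13)·exp(8.441) = 1.494×10^-5 × 4631 = 0.0692.

0.0692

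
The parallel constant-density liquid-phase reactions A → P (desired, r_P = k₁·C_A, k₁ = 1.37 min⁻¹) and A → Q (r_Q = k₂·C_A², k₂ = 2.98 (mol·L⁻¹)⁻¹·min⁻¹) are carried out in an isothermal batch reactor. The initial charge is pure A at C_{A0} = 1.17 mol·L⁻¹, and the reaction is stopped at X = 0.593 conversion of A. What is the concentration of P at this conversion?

C_A = C_{A0}(1−X) = 0.4762 mol·L⁻¹.
Along a PFR/batch, dC_P/dC_A = −r_P/(r_P+r_Q) = −k₁/(k₁+k₂·C_A).
Integrating from C_{A0} to C_A: C_P = (1.37/2.98)·ln[(1.37+2.98·1.17)/(1.37+2.98·0.476)] = 0.4597·ln(4.857/2.789) = 0.2550 mol·L⁻¹.

0.255 mol·L⁻¹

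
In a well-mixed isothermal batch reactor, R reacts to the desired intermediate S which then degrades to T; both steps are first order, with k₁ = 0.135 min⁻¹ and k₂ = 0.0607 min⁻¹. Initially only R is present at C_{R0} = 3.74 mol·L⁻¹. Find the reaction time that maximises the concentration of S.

For first-order series the maximum of C_S occurs at t_opt = ln(k₂/k₁)/(k₂−k₁).
= ln(0.0607/0.135)/(0.0607−0.135) = ln(0.4496)/-0.07430 = -0.7993/-0.07430 = 10.8 min.

10.8 min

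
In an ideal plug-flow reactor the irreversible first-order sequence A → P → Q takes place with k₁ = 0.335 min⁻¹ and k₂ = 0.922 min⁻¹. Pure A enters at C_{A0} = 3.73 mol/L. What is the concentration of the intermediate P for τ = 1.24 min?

0.727 mol/L

The intermediate concentration in a first-order A→B→C sequence is C_P = k₁C_{A0}(e^(−k₁τ) − e^(−k₂τ))/(k₂−k₁).
e^(−k₁τ) = e^(−0.335×1.24) = e^(−0.4154) = 0.6601; e^(−k₂τ) = e^(−1.143) = 0.3188.
C_P = 0.335×3.73/(0.922−0.335) × (0.6601−0.3188) = 2.129×0.3413 = 0.7265 mol/L.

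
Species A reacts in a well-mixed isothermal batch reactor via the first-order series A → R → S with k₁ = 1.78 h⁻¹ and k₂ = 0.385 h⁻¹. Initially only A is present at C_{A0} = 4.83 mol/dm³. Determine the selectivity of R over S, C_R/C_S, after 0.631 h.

6.58

The intermediate concentration in a first-order A→B→C sequence is C_R = k₁C_{A0}(e^(−k₁t) − e^(−k₂t))/(k₂−k₁).
e^(−k₁t) = e^(−1.78×0.631) = e^(−1.123) = 0.3252; e^(−k₂t) = e^(−0.2429) = 0.7843.
C_R = 1.78×4.83/(0.385−1.78) × (0.3252−0.7843) = (-6.163)×(-0.4591) = 2.829 mol/dm³.
C_A = C_{A0}e^(−k₁t) = 1.571 mol/dm³, so C_S = C_{A0}−C_A−C_R = 0.4298 mol/dm³; C_R/C_S = 6.58.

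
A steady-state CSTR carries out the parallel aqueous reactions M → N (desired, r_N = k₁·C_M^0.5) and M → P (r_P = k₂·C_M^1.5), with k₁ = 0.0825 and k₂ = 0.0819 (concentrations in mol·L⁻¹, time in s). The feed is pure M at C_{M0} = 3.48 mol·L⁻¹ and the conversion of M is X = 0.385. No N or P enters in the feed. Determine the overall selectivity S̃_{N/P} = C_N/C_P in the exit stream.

0.471

Exit C_M = C_{M0}(1−X) = 3.48×0.615 = 2.140 mol·L⁻¹.
Rates in a CSTR are evaluated at the outlet concentration: r_N = 0.0825×2.140^0.5 = 0.1207, r_P = 0.0819×2.140^1.5 = 0.2564.
Overall selectivity = C_N/C_P = r_Nτ/(r_Pτ) = r_N/r_P = 0.471.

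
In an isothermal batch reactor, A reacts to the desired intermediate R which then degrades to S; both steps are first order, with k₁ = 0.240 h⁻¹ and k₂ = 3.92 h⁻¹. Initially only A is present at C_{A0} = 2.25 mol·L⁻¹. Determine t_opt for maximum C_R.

0.759 h

For first-order series the maximum of C_R occurs at t_opt = ln(k₂/k₁)/(k₂−k₁).
= ln(3.92/0.240)/(3.92−0.240) = ln(16.33)/3.680 = 2.793/3.680 = 0.759 h.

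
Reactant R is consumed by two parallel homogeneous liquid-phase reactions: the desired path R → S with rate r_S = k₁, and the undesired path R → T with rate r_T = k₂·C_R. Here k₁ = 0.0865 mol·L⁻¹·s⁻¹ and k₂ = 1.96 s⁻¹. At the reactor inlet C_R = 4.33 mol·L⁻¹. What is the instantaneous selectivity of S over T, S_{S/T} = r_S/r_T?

0.0102

S_{S/T} = r_S/r_T = (k₁)/(k₂·C_R) = (k₁/k₂)·C_R⁻¹.
= (0.0865) / (1.96×4.330) = 0.08650/8.487 = 0.0102.
The undesired path is higher order in R, so low C_R (CSTR or dilute feed) favours S.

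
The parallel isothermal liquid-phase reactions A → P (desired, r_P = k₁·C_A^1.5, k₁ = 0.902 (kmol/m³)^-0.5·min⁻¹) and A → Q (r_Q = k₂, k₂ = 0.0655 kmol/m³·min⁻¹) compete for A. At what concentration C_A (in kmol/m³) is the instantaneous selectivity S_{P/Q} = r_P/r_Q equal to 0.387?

0.0924 kmol/m³

S_{P/Q} = (k₁/k₂)·C_A^1.5 ⇒ C_A = (S·k₂/k₁)^(1/1.5).
= (0.387×0.0655/0.902)^(0.6667) = (0.02810)^(0.6667) = 0.0924 kmol/m³.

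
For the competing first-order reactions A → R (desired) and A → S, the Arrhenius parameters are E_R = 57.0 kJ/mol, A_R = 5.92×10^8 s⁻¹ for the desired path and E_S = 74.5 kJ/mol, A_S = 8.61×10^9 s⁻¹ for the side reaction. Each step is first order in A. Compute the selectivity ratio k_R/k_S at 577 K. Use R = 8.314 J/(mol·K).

k_R/k_S = (A_R/A_S)·exp[−(E_R−E_S)/(RT)] = (A_R/A_S)·exp[(E_S−E_R)/(RT)].
(E_S−E_R)/(RT) = (74.5−57.0)×10³/(8.314×577) = 17500/4797 = 3.648.
k_R/k_S = (5.92×10^8/8.61×10^9)·exp(3.648) = 0.06876 × 38.40 = 2.64.

2.64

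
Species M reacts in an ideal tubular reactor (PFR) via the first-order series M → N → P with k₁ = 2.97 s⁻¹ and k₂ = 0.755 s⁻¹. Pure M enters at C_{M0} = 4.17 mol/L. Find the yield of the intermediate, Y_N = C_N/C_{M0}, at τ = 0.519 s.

The intermediate concentration in a first-order A→B→C sequence is C_N = k₁C_{M0}(e^(−k₁τ) − e^(−k₂τ))/(k₂−k₁).
e^(−k₁τ) = e^(−2.97×0.519) = e^(−1.541) = 0.2141; e^(−k₂τ) = e^(−0.3918) = 0.6758.
C_N = 2.97×4.17/(0.755−2.97) × (0.2141−0.6758) = (-5.591)×(-0.4617) = 2.582 mol/L.
Y_N = C_N/C_{M0} = 2.582/4.17 = 0.619.

0.619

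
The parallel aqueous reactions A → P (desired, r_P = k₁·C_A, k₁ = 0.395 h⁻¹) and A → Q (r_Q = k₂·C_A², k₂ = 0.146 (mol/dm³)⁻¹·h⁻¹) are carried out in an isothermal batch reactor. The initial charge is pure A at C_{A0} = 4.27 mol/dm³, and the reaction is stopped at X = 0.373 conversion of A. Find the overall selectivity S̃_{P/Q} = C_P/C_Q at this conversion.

C_A = C_{A0}(1−X) = 2.677 mol/dm³.
Along a PFR/batch, dC_P/dC_A = −r_P/(r_P+r_Q) = −k₁/(k₁+k₂·C_A).
Integrating from C_{A0} to C_A: C_P = (0.395/0.146)·ln[(0.395+0.146·4.27)/(0.395+0.146·2.68)] = 2.705·ln(1.018/0.7859) = 0.7013 mol/dm³.
C_Q = (C_{A0}−C_A)−C_P = 0.8915 mol/dm³; S̃_{P/Q} = 0.7013/0.8915 = 0.787.

0.787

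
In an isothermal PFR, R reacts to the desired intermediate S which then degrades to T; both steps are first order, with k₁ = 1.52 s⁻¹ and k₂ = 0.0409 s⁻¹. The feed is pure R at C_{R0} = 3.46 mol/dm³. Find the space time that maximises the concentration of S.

The intermediate peaks when r₁ = r₂, i.e. k₁e^(−k₁τ) = k₂e^(−k₂τ), giving τ_opt = ln(k₂/k₁)/(k₂−k₁).
= ln(0.0409/1.52)/(0.0409−1.52) = ln(0.02691)/-1.479 = -3.615/-1.479 = 2.44 s.

2.44 s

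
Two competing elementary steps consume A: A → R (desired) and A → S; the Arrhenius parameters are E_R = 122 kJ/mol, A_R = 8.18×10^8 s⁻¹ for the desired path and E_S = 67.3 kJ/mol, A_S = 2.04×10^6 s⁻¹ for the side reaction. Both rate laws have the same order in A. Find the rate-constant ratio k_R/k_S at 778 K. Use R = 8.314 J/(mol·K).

0.0852

Since both paths have the same order in A, the concentration cancels and S_{R/S} = k_R/k_S = (A_R/A_S)·exp[(E_S−E_R)/(RT)].
(E_S−E_R)/(RT) = (67.3−122)×10³/(8.314×778) = -54700/6468 = -8.457.
k_R/k_S = (8.18×10^8/2.04×10^6)·exp(-8.457) = 401.0 × 2.125×10^-4 = 0.0852.
Since E_R > E_S, raising the temperature improves selectivity toward R.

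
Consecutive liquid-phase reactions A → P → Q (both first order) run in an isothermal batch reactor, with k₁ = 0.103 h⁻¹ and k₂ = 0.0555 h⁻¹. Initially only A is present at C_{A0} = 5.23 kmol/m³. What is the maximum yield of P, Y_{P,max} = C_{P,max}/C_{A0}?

At the optimum, C_{P,max}/C_{A0} = (k₁/k₂)^[k₂/(k₂−k₁)].
= (0.103/0.0555)^(0.0555/(0.0555−0.103)) = (1.856)^(-1.168) = 0.4855.

0.486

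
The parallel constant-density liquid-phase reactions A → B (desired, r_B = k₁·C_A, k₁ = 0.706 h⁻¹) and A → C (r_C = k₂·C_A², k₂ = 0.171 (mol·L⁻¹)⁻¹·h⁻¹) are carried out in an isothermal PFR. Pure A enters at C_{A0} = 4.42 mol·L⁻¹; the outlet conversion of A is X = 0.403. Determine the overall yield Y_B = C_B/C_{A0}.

0.218

C_A = C_{A0}(1−X) = 2.639 mol·L⁻¹.
Along a PFR/batch, dC_B/dC_A = −r_B/(r_B+r_C) = −k₁/(k₁+k₂·C_A).
Integrating from C_{A0} to C_A: C_B = (0.706/0.171)·ln[(0.706+0.171·4.42)/(0.706+0.171·2.64)] = 4.129·ln(1.462/1.157) = 0.9647 mol·L⁻¹.
Y_B = C_B/C_{A0} = 0.9647/4.42 = 0.218.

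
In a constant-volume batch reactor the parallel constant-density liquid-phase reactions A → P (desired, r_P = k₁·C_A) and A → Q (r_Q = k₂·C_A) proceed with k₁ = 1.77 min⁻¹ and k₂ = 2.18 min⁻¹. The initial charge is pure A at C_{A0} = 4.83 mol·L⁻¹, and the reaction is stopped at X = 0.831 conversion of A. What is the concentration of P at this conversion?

1.80 mol·L⁻¹

C_A = C_{A0}(1−X) = 0.8163 mol·L⁻¹.
Both paths are first order in A, so the instantaneous fraction to P is constant: dC_P/d(−C_A) = k₁/(k₁+k₂) = 0.4481.
C_P = 0.4481·(C_{A0}−C_A) = 0.4481×4.014 = 1.80 mol·L⁻¹.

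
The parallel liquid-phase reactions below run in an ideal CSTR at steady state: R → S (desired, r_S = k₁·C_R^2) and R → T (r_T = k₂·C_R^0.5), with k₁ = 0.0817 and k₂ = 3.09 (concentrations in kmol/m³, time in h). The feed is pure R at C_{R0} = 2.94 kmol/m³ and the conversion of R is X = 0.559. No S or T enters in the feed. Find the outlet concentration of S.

0.0617 kmol/m³

Exit C_R = C_{R0}(1−X) = 2.94×0.441 = 1.297 kmol/m³.
Rates in a CSTR are evaluated at the outlet concentration: r_S = 0.0817×1.297^2 = 0.1373, r_T = 3.09×1.297^0.5 = 3.518.
Fraction of consumed R going to S: r_S/(r_S+r_T) = 0.03757.
C_S = 0.03757·C_{R0}·X = 0.03757×2.94×0.559 = 0.0617 kmol/m³.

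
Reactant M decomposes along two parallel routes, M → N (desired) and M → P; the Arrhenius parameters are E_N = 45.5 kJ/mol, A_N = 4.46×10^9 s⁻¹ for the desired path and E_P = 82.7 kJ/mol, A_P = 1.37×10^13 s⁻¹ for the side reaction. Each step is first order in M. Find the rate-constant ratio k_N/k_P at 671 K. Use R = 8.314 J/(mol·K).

Since both paths have the same order in M, the concentration cancels and S_{N/P} = k_N/k_P = (A_N/A_P)·exp[(E_P−E_N)/(RT)].
(E_P−E_N)/(RT) = (82.7−45.5)×10³/(8.314×671) = 37200/5579 = 6.668.
k_N/k_P = (4.46×10^9/1.37×10^13)·exp(6.668) = 3.255×10^-4 × 787.0 = 0.256.
Since E_N < E_P, lowering the temperature improves selectivity toward N.

0.256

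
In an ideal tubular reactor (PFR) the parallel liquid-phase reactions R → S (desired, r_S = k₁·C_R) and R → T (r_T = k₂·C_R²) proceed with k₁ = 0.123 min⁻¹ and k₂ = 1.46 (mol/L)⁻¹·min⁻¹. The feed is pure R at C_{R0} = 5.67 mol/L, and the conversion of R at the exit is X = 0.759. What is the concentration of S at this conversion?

C_R = C_{R0}(1−X) = 1.366 mol/L.
Along a PFR/batch, dC_S/dC_R = −r_S/(r_S+r_T) = −k₁/(k₁+k₂·C_R).
Integrating from C_{R0} to C_R: C_S = (0.123/1.46)·ln[(0.123+1.46·5.67)/(0.123+1.46·1.37)] = 0.08425·ln(8.401/2.118) = 0.1161 mol/L.

0.116 mol/L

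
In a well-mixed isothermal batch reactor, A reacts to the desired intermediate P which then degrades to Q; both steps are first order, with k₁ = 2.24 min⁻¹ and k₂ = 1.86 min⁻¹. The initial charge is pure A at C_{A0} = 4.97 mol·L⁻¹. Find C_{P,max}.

2.00 mol·L⁻¹

At the optimum, C_{P,max}/C_{A0} = (k₁/k₂)^[k₂/(k₂−k₁)].
= (2.24/1.86)^(1.86/(1.86−2.24)) = (1.204)^(-4.895) = 0.4026.
C_{P,max} = 0.4026×4.97 = 2.00 mol·L⁻¹.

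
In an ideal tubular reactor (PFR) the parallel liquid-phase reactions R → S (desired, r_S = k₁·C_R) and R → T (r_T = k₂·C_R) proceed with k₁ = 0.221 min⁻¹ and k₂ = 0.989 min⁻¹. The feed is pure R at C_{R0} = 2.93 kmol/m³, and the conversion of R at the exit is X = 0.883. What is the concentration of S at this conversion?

C_R = C_{R0}(1−X) = 0.3428 kmol/m³.
Both paths are first order in R, so the instantaneous fraction to S is constant: dC_S/d(−C_R) = k₁/(k₁+k₂) = 0.1826.
C_S = 0.1826·(C_{R0}−C_R) = 0.1826×2.587 = 0.473 kmol/m³.

0.473 kmol/m³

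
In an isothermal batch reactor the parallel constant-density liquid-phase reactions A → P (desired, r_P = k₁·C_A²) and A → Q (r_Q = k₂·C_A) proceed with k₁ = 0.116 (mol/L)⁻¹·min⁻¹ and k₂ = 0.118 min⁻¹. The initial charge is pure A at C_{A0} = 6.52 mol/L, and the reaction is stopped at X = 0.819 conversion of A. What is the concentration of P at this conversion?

4.09 mol/L

C_A = C_{A0}(1−X) = 1.180 mol/L.
Along a PFR/batch, dC_Q/dC_A = −r_Q/(r_P+r_Q) = −k₂/(k₂+k₁·C_A).
Integrating from C_{A0} to C_A: C_Q = (0.118/0.116)·ln[(0.118+0.116·6.52)/(0.118+0.116·1.18)] = 1.017·ln(0.8743/0.2549) = 1.254 mol/L.
Then C_P = (C_{A0}−C_A) − C_Q = 5.340 − 1.254 = 4.086 mol/L.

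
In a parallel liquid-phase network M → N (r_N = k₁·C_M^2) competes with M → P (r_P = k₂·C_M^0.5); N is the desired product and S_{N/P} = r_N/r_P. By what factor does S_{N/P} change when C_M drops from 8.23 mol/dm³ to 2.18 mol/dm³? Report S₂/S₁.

S_{N/P} = (k₁/k₂)·C_M^1.5, so S₂/S₁ = (C_{M,2}/C_{M,1})^1.5.
= (2.18/8.23)^1.5 = (0.2649)^1.5 = 0.136.

0.136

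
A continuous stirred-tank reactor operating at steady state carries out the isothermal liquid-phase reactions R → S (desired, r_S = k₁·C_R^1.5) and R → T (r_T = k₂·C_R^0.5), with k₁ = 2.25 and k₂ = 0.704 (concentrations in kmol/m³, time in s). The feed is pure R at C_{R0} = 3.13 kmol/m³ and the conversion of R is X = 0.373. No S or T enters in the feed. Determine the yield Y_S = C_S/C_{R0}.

0.322

Exit C_R = C_{R0}(1−X) = 3.13×0.627 = 1.963 kmol/m³.
A CSTR operates uniformly at the exit composition, giving r_S = 6.186 and r_T = 0.9862 (each k·C_R^n at C_R = 1.963).
Fraction of consumed R going to S: r_S/(r_S+r_T) = 0.8625.
C_S = 0.8625·C_{R0}·X = 0.8625×3.13×0.373 = 1.01 kmol/m³; Y_S = C_S/C_{R0} = 0.322.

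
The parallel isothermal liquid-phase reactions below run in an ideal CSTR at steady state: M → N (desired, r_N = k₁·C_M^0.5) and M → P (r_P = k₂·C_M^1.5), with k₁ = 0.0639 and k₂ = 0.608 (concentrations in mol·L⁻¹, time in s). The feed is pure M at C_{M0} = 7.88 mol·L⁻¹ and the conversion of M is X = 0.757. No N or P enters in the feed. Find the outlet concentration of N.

Exit C_M = C_{M0}(1−X) = 7.88×0.243 = 1.915 mol·L⁻¹.
A CSTR operates uniformly at the exit composition, giving r_N = 0.08842 and r_P = 1.611 (each k·C_M^n at C_M = 1.915).
Fraction of consumed M going to N: r_N/(r_N+r_P) = 0.05203.
C_N = 0.05203·C_{M0}·X = 0.05203×7.88×0.757 = 0.310 mol·L⁻¹.

0.310 mol·L⁻¹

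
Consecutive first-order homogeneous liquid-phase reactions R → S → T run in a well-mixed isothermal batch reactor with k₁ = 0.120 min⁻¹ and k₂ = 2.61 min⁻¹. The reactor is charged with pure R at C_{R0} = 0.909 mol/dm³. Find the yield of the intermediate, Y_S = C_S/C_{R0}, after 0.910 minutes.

0.0387

The intermediate concentration in a first-order A→B→C sequence is C_S = k₁C_{R0}(e^(−k₁t) − e^(−k₂t))/(k₂−k₁).
e^(−k₁t) = e^(−0.120×0.910) = e^(−0.1092) = 0.8966; e^(−k₂t) = e^(−2.375) = 0.09301.
C_S = 0.120×0.909/(2.61−0.120) × (0.8966−0.09301) = 0.04381×0.8035 = 0.03520 mol/dm³.
Y_S = C_S/C_{R0} = 0.03520/0.909 = 0.0387.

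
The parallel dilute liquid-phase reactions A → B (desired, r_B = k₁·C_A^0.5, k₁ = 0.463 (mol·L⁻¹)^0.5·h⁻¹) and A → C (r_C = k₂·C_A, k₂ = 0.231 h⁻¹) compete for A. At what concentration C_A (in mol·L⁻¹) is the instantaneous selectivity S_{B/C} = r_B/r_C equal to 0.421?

S_{B/C} = (k₁/k₂)·C_A^-0.5 ⇒ C_A = (S·k₂/k₁)^(-2).
= (0.421×0.231/0.463)^(-2) = (0.2100)^(-2) = 22.7 mol·L⁻¹.

22.7 mol·L⁻¹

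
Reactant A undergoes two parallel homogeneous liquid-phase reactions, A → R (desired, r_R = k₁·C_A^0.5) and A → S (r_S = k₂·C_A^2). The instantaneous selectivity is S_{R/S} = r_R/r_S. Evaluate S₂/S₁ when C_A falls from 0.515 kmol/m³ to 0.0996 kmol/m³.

S_{R/S} = (k₁/k₂)·C_A^-1.5, so S₂/S₁ = (C_{A,2}/C_{A,1})^-1.5.
= (0.0996/0.515)^(-1.5) = (0.1934)^(-1.5) = 11.8.

11.8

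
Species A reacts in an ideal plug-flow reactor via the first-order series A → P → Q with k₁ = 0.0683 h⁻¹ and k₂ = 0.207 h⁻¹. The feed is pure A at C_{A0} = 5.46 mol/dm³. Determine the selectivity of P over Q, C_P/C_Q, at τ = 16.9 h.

Solving the coupled first-order balances gives C_P(τ) = [k₁/(k₂−k₁)]·C_{A0}·(e^(−k₁τ) − e^(−k₂τ)).
e^(−k₁τ) = e^(−0.0683×16.9) = e^(−1.154) = 0.3153; e^(−k₂τ) = e^(−3.498) = 0.03025.
C_P = 0.0683×5.46/(0.207−0.0683) × (0.3153−0.03025) = 2.689×0.2850 = 0.7664 mol/dm³.
C_A = C_{A0}e^(−k₁τ) = 1.721 mol/dm³, so C_Q = C_{A0}−C_A−C_P = 2.972 mol/dm³; C_P/C_Q = 0.258.

0.258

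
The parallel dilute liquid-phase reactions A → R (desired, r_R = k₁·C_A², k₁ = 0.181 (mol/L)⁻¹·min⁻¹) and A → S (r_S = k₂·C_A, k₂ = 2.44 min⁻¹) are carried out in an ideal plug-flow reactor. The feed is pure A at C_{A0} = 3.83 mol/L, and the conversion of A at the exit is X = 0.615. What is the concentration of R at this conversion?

0.384 mol/L

C_A = C_{A0}(1−X) = 1.475 mol/L.
Along a PFR/batch, dC_S/dC_A = −r_S/(r_R+r_S) = −k₂/(k₂+k₁·C_A).
Integrating from C_{A0} to C_A: C_S = (2.44/0.181)·ln[(2.44+0.181·3.83)/(2.44+0.181·1.47)] = 13.48·ln(3.133/2.707) = 1.972 mol/L.
Then C_R = (C_{A0}−C_A) − C_S = 2.355 − 1.972 = 0.3837 mol/L.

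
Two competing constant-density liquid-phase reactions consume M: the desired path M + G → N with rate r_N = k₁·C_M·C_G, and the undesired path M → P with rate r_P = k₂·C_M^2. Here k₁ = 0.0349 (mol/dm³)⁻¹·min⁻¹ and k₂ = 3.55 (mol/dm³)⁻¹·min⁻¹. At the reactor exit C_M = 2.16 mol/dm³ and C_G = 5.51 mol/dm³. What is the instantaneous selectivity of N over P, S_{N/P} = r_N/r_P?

S_{N/P} = r_N/r_P = (k₁·C_M·C_G)/(k₂·C_M^2) = (k₁/k₂)·C_M⁻¹·C_G.
= (0.0349×2.160×5.510) / (3.55×2.160^2) = 0.4154/16.56 = 0.0251.

0.0251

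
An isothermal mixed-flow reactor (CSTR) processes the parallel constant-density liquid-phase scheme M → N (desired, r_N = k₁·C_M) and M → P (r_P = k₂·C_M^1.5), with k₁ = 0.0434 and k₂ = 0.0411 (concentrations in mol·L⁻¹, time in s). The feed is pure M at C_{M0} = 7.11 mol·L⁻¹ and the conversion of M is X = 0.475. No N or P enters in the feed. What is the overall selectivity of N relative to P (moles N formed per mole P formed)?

0.547

Exit C_M = C_{M0}(1−X) = 7.11×0.525 = 3.733 mol·L⁻¹.
In a CSTR the entire volume is at exit conditions, so r_N = 0.0434×3.733 = 0.1620 and r_P = 0.0411×3.733^1.5 = 0.2964.
Overall selectivity = C_N/C_P = r_Nτ/(r_Pτ) = r_N/r_P = 0.547.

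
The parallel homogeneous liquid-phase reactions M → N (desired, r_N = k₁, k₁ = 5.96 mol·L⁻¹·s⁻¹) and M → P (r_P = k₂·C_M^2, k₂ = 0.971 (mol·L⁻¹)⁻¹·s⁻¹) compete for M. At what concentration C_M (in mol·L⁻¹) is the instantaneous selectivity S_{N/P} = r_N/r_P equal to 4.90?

S_{N/P} = (k₁/k₂)·C_M^-2 ⇒ C_M = (S·k₂/k₁)^(-0.5).
= (4.90×0.971/5.96)^(-0.5) = (0.7983)^(-0.5) = 1.12 mol·L⁻¹.

1.12 mol·L⁻¹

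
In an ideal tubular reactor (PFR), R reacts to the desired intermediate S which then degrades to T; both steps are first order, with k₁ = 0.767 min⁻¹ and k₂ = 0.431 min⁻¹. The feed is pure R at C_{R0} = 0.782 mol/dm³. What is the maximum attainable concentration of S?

At the optimum, C_{S,max}/C_{R0} = (k₁/k₂)^[k₂/(k₂−k₁)].
= (0.767/0.431)^(0.431/(0.431−0.767)) = (1.780)^(-1.283) = 0.4774.
C_{S,max} = 0.4774×0.782 = 0.373 mol/dm³.

0.373 mol/dm³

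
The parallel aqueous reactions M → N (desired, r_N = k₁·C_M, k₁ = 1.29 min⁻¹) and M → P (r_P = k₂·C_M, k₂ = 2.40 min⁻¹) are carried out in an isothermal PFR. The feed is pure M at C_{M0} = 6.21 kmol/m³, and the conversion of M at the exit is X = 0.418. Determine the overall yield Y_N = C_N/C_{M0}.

C_M = C_{M0}(1−X) = 3.614 kmol/m³.
Both paths are first order in M, so the instantaneous fraction to N is constant: dC_N/d(−C_M) = k₁/(k₁+k₂) = 0.3496.
C_N = 0.3496·(C_{M0}−C_M) = 0.3496×2.596 = 0.907 kmol/m³.
Y_N = C_N/C_{M0} = 0.9075/6.21 = 0.146.

0.146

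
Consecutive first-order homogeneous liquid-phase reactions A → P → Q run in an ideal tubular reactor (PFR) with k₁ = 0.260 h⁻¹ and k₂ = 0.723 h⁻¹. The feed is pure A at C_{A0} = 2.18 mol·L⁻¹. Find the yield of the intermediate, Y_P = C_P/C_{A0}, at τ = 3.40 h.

The intermediate concentration in a first-order A→B→C sequence is C_P = k₁C_{A0}(e^(−k₁τ) − e^(−k₂τ))/(k₂−k₁).
e^(−k₁τ) = e^(−0.260×3.40) = e^(−0.8840) = 0.4131; e^(−k₂τ) = e^(−2.458) = 0.08559.
C_P = 0.260×2.18/(0.723−0.260) × (0.4131−0.08559) = 1.224×0.3275 = 0.4010 mol·L⁻¹.
Y_P = C_P/C_{A0} = 0.4010/2.18 = 0.184.

0.184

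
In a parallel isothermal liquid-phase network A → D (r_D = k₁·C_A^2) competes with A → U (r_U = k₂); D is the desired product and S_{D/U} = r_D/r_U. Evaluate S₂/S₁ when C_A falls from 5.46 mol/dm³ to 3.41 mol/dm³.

0.390

S_{D/U} = (k₁/k₂)·C_A^2, so S₂/S₁ = (C_{A,2}/C_{A,1})^2.
= (3.41/5.46)^2 = (0.6245)^2 = 0.390.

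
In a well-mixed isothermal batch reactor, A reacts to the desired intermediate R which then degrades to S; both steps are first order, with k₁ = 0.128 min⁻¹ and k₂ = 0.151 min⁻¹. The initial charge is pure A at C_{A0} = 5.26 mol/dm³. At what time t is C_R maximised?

7.18 min

Setting dC_R/dt = 0 gives t_opt = ln(k₂/k₁)/(k₂−k₁).
= ln(0.151/0.128)/(0.151−0.128) = ln(1.180)/0.02300 = 0.1652/0.02300 = 7.18 min.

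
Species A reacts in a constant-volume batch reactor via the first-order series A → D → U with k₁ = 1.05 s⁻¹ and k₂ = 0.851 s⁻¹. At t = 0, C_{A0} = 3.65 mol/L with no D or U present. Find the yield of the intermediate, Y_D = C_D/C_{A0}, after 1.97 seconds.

For first-order series with pure A initially, C_D(t) = k₁C_{A0}/(k₂−k₁)·(e^(−k₁t) − e^(−k₂t)).
e^(−k₁t) = e^(−1.05×1.97) = e^(−2.069) = 0.1264; e^(−k₂t) = e^(−1.676) = 0.1870.
C_D = 1.05×3.65/(0.851−1.05) × (0.1264−0.1870) = (-19.26)×(-0.06066) = 1.168 mol/L.
Y_D = C_D/C_{A0} = 1.168/3.65 = 0.320.

0.320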